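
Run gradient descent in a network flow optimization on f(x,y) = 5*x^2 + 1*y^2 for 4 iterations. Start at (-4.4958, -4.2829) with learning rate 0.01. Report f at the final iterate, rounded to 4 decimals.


Gradient descent on f(x,y) = 5*x^2 + 1*y^2.
Starting point: (-4.4958, -4.2829), alpha = 0.01
Step 1: grad_x = 2*5*-4.4958 = -44.958, grad_y = 2*1*-4.2829 = -8.5658
  x_1 = -4.4958 - 0.01*-44.958 = -4.0462
  y_1 = -4.2829 - 0.01*-8.5658 = -4.1972
Step 2: grad_x = 2*5*-4.0462 = -40.4622, grad_y = 2*1*-4.1972 = -8.3945
  x_2 = -4.0462 - 0.01*-40.4622 = -3.6416
  y_2 = -4.1972 - 0.01*-8.3945 = -4.1133
Step 3: grad_x = 2*5*-3.6416 = -36.416, grad_y = 2*1*-4.1133 = -8.2266
  x_3 = -3.6416 - 0.01*-36.416 = -3.2774
  y_3 = -4.1133 - 0.01*-8.2266 = -4.031
Step 4: grad_x = 2*5*-3.2774 = -32.7744, grad_y = 2*1*-4.031 = -8.0621
  x_4 = -3.2774 - 0.01*-32.7744 = -2.9497
  y_4 = -4.031 - 0.01*-8.0621 = -3.9504
f(-2.9497, -3.9504) = 5*(-2.9497)^2 + 1*(-3.9504)^2 = 59.1092


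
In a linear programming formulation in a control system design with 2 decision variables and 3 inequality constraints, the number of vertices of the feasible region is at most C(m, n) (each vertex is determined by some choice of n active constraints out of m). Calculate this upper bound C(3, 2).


Each vertex corresponds to some choice of n active constraints out of m, so the number of vertices is at most C(m, n) = m! / (n!(m-n)!).
m = 3, n = 2
Numerator: 3 * 2
Denominator: 2! = 2
C(3, 2) = 3


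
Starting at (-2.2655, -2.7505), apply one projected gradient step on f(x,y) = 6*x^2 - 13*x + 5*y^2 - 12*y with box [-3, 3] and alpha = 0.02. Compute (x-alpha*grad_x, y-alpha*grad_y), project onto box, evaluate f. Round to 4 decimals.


Step 1: Compute gradient at (-2.2655, -2.7505).
grad_x = 2*6*-2.2655 - 13 = -40.186
grad_y = 2*5*-2.7505 - 12 = -39.505
Step 2: Gradient step.
x_raw = -2.2655 - 0.02*-40.186 = -1.4618
y_raw = -2.7505 - 0.02*-39.505 = -1.9604
Step 3: Project onto [-3, 3].
x_proj = clip(-1.4618) = -1.4618
y_proj = clip(-1.9604) = -1.9604
Step 4: Evaluate f.
f(-1.4618, -1.9604) = 74.5646


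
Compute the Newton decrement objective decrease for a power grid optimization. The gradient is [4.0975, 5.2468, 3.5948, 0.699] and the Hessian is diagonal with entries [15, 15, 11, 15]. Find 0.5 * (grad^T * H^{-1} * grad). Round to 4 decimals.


Step 1: H is diagonal, so H^(-1) * g = [0.2732, 0.3498, 0.3268, 0.0466].
Step 2: g^T H^(-1) g = sum_i g_i^2 / H_ii
  = (4.0975)^2/15 + (5.2468)^2/15 + (3.5948)^2/11 + (0.699)^2/15
  = 1.1193 + 1.8353 + 1.1748 + 0.0326 = 4.1619
Step 3: Objective decrease = 0.5 * g^T H^(-1) g = 2.081


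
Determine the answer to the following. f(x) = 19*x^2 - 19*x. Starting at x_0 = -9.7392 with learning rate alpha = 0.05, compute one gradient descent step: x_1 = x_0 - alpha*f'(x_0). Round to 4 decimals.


We compute the gradient at x_0 and apply the update.
f'(x) = 38*x - 19
f'(-9.7392) = 38*-9.7392 - 19 = -389.0896
x_1 = -9.7392 - 0.05*-389.0896 = 9.7153


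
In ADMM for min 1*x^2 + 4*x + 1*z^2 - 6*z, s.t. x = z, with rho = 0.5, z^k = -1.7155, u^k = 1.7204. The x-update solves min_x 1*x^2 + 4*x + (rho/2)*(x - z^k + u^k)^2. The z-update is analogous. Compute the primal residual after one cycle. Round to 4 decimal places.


ADMM iteration with rho = 0.5, z^k = -1.7155, u^k = 1.7204
Step 1: x-update.
Minimize 1*x^2 + 4*x + (0.5/2)*(x + 1.7155 + 1.7204)^2
FOC: (2*1 + 0.5)*x = -4 + 0.5*(-1.7155 - 1.7204)
x^{k+1} = -2.2872
Step 2: z-update.
Minimize 1*z^2 - 6*z + (0.5/2)*(-2.2872 - z + 1.7204)^2
FOC: (2*1 + 0.5)*z = 6 + 0.5*(-2.2872 + 1.7204)
z^{k+1} = 2.2866
Step 3: u-update.
u^{k+1} = 1.7204 - 2.2872 - 2.2866 = -2.8534
Step 4: Primal residual = |-2.2872 - 2.2866| = 4.5738


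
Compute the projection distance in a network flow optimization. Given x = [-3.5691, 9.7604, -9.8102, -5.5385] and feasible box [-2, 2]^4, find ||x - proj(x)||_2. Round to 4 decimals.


Project each component onto [-2, 2].
clip(-3.5691) = -2.0, clip(9.7604) = 2.0, clip(-9.8102) = -2.0, clip(-5.5385) = -2.0
Projection = [-2.0, 2.0, -2.0, -2.0]
Squared diffs: [2.4621, 60.2238, 60.9992, 12.521]
Distance = sqrt(136.2061) = 11.6707


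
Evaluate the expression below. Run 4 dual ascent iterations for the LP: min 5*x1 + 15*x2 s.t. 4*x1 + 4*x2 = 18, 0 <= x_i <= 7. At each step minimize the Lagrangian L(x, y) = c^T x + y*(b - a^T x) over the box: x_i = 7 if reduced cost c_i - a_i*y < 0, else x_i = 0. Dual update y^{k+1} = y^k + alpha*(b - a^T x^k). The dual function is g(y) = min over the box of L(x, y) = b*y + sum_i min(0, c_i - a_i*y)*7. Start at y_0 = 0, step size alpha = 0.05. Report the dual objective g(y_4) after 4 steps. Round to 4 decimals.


Dual ascent for LP: min 5*x1 + 15*x2, 4*x1 + 4*x2 = 18, 0 <= x_i <= 7
Step 1: y^k = 0.0, reduced costs: (5.0, 15.0)
  x^k = (0.0, 0.0), subgradient = b - a^T x = 18.0
  y^{k+1} = 0.0 + 0.05*18.0 = 0.9
Step 2: y^k = 0.9, reduced costs: (1.4, 11.4)
  x^k = (0.0, 0.0), subgradient = b - a^T x = 18.0
  y^{k+1} = 0.9 + 0.05*18.0 = 1.8
Step 3: y^k = 1.8, reduced costs: (-2.2, 7.8)
  x^k = (7.0, 0.0), subgradient = b - a^T x = -10.0
  y^{k+1} = 1.8 + 0.05*-10.0 = 1.3
Step 4: y^k = 1.3, reduced costs: (-0.2, 9.8)
  x^k = (7.0, 0.0), subgradient = b - a^T x = -10.0
  y^{k+1} = 1.3 + 0.05*-10.0 = 0.8
Dual objective at y_4 = 0.8: reduced costs (1.8, 11.8), box minimizer x = (0.0, 0.0)
g(y_4) = b*y + (c1 - a1*y)*x1 + (c2 - a2*y)*x2 = 18*0.8 + 1.8*0.0 + 11.8*0.0 = 14.4 + 0.0 + 0.0 = 14.4


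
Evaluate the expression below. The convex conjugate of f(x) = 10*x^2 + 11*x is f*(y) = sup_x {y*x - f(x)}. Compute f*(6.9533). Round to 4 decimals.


f*(y) = sup_x {y*x - a*x^2 - b*x} = sup_x {(y-b)*x - a*x^2}
FOC: (y - b) - 2a*x = 0 => x* = (y - b)/(2a)
x* = (6.9533 - 11)/(2*10) = -0.2023
f*(6.9533) = (y-b)^2/(4a) = (6.9533 - 11)^2/(4*10)
= 16.3758/40 = 0.4094


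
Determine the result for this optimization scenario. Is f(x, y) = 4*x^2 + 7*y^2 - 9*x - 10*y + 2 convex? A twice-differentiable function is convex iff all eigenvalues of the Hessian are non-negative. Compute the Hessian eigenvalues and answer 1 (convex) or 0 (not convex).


The Hessian of f(x,y) = 4*x^2 + 7*y^2 - 9*x - 10*y + 2 is:
H = [[8, 0], [0, 14]]
Trace = 8 + 14 = 22
Determinant = 8*14 - (0)^2 = 112
Discriminant = (22)^2 - 4*112 = 36.0
Eigenvalues: lambda_1 = 8.0, lambda_2 = 14.0
The function is convex.

1


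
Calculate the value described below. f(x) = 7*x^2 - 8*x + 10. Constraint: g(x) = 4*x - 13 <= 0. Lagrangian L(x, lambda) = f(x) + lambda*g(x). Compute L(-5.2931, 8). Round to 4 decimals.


Step 1: Evaluate f(x).
f(-5.2931) = 7*(-5.2931)^2 - 8*(-5.2931) + 10 = 248.4632
Step 2: Evaluate g(x).
g(-5.2931) = 4*-5.2931 - 13 = -34.1724
Step 3: Compute Lagrangian.
L = 248.4632 + 8*-34.1724 = -24.916


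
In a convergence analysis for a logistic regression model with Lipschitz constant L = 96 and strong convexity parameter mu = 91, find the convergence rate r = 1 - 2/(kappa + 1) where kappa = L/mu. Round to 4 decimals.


Step 1: Compute the condition number.
kappa = L/mu = 96/91 = 1.0549
Step 2: Compute the convergence rate.
r = 1 - 2/(kappa + 1) = 1 - 2*mu/(L + mu) = (L - mu)/(L + mu) = 5/187 = 0.0267


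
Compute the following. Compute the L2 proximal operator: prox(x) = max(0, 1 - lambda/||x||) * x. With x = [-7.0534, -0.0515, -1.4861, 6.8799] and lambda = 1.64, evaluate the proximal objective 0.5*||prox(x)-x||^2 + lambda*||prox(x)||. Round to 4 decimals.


Step 1: Compute ||x||.
||x|| = 9.9647
Step 2: Compute scaling factor.
scale = max(0, 1 - 1.64/9.9647) = 0.8354
Step 3: prox(x) = [-5.8925, -0.043, -1.2415, 5.7476]
||prox(x)|| = 8.3247
Step 4: Proximal objective.
0.5*||prox-x||^2 = 1.3448
lambda*||prox|| = 13.6525
Total = 14.9973


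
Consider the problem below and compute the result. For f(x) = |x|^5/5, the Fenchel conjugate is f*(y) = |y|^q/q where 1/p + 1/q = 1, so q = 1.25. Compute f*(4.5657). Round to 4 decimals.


The conjugate exponent q satisfies 1/p + 1/q = 1.
p = 5, so q = 5/(5 - 1) = 1.25
|y|^q = 4.5657^1.25 = 6.674
f*(4.5657) = 6.674 / 1.25 = 5.3392


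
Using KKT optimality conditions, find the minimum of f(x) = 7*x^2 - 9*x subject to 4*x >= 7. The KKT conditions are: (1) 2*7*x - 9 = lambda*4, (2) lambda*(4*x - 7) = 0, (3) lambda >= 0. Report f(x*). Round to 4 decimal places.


Step 1: Try lambda = 0 (constraint inactive).
x_unc = 9/(2*7) = 0.6429
Check: 4*0.6429 = 2.5716 < 7 -- violated!
Step 2: Constraint must be active: 4*x = 7
x* = 7/4 = 1.75
lambda = (2*7*1.75 - 9)/4 = 3.875
Step 3: Compute optimal value.
f(x*) = 7*1.75^2 - 9*1.75 = 5.6875


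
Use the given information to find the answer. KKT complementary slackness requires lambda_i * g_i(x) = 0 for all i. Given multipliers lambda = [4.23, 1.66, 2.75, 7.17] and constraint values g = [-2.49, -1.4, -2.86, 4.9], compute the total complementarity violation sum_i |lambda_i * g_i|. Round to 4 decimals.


KKT complementary slackness check:
lambda_1 * g_1 = 4.23 * -2.49 = -10.5327
lambda_2 * g_2 = 1.66 * -1.4 = -2.324
lambda_3 * g_3 = 2.75 * -2.86 = -7.865
lambda_4 * g_4 = 7.17 * 4.9 = 35.133
Total violation = 10.5327 + 2.324 + 7.865 + 35.133 = 55.8547


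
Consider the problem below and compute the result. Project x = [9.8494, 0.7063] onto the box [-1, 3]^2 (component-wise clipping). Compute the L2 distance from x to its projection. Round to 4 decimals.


Project each component onto [-1, 3].
clip(9.8494) = 3.0, clip(0.7063) = 0.7063
Projection = [3.0, 0.7063]
Squared diffs: [46.9143, 0.0]
Distance = sqrt(46.9143) = 6.8494


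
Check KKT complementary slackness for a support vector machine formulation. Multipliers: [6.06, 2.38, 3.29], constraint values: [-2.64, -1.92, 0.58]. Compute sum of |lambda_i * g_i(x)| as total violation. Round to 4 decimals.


KKT complementary slackness check:
lambda_1 * g_1 = 6.06 * -2.64 = -15.9984
lambda_2 * g_2 = 2.38 * -1.92 = -4.5696
lambda_3 * g_3 = 3.29 * 0.58 = 1.9082
Total violation = 15.9984 + 4.5696 + 1.9082 = 22.4762


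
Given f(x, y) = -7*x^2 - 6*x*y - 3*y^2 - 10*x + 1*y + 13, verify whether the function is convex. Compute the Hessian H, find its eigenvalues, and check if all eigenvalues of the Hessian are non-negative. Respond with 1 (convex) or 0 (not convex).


The Hessian of f(x,y) = -7*x^2 - 6*x*y - 3*y^2 - 10*x + 1*y + 13 is:
H = [[-14, -6], [-6, -6]]
Trace = -14 - 6 = -20
Determinant = -14*-6 - (-6)^2 = 48
Discriminant = (-20)^2 - 4*48 = 208.0
Eigenvalues: lambda_1 = -17.2111, lambda_2 = -2.7889
The function is not convex.

0


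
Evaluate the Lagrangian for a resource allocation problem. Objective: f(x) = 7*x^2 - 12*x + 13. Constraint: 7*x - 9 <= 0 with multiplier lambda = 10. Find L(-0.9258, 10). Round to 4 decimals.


Step 1: Evaluate f(x).
f(-0.9258) = 7*(-0.9258)^2 - 12*(-0.9258) + 13 = 30.1093
Step 2: Evaluate g(x).
g(-0.9258) = 7*-0.9258 - 9 = -15.4806
Step 3: Compute Lagrangian.
L = 30.1093 + 10*-15.4806 = -124.6967


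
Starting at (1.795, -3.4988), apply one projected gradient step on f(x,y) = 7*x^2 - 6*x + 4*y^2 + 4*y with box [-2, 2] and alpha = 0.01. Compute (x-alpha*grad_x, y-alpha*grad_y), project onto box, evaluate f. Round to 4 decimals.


Step 1: Compute gradient at (1.795, -3.4988).
grad_x = 2*7*1.795 - 6 = 19.13
grad_y = 2*4*-3.4988 + 4 = -23.9904
Step 2: Gradient step.
x_raw = 1.795 - 0.01*19.13 = 1.6037
y_raw = -3.4988 - 0.01*-23.9904 = -3.2589
Step 3: Project onto [-2, 2].
x_proj = clip(1.6037) = 1.6037
y_proj = clip(-3.2589) = -2.0
Step 4: Evaluate f.
f(1.6037, -2.0) = 16.3808


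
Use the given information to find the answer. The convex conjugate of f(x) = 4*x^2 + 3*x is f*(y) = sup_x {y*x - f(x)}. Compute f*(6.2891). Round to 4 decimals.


f*(y) = sup_x {y*x - a*x^2 - b*x} = sup_x {(y-b)*x - a*x^2}
FOC: (y - b) - 2a*x = 0 => x* = (y - b)/(2a)
x* = (6.2891 - 3)/(2*4) = 0.4111
f*(6.2891) = (y-b)^2/(4a) = (6.2891 - 3)^2/(4*4)
= 10.8182/16 = 0.6761


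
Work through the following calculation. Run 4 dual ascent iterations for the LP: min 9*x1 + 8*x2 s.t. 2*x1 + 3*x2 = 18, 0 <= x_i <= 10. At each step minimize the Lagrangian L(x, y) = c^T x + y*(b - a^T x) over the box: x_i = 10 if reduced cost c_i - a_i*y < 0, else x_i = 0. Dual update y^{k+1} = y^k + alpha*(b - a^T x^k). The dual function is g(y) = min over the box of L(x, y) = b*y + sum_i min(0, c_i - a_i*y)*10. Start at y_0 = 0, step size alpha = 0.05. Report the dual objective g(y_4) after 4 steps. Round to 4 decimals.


Dual ascent for LP: min 9*x1 + 8*x2, 2*x1 + 3*x2 = 18, 0 <= x_i <= 10
Step 1: y^k = 0.0, reduced costs: (9.0, 8.0)
  x^k = (0.0, 0.0), subgradient = b - a^T x = 18.0
  y^{k+1} = 0.0 + 0.05*18.0 = 0.9
Step 2: y^k = 0.9, reduced costs: (7.2, 5.3)
  x^k = (0.0, 0.0), subgradient = b - a^T x = 18.0
  y^{k+1} = 0.9 + 0.05*18.0 = 1.8
Step 3: y^k = 1.8, reduced costs: (5.4, 2.6)
  x^k = (0.0, 0.0), subgradient = b - a^T x = 18.0
  y^{k+1} = 1.8 + 0.05*18.0 = 2.7
Step 4: y^k = 2.7, reduced costs: (3.6, -0.1)
  x^k = (0.0, 10.0), subgradient = b - a^T x = -12.0
  y^{k+1} = 2.7 + 0.05*-12.0 = 2.1
Dual objective at y_4 = 2.1: reduced costs (4.8, 1.7), box minimizer x = (0.0, 0.0)
g(y_4) = b*y + (c1 - a1*y)*x1 + (c2 - a2*y)*x2 = 18*2.1 + 4.8*0.0 + 1.7*0.0 = 37.8 + 0.0 + 0.0 = 37.8


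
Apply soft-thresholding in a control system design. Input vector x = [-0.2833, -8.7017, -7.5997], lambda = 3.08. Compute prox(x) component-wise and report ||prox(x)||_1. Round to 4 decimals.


Soft-thresholding with lambda = 3.08:
prox(-0.2833) = sign(-0.2833)*max(|-0.2833| - 3.08, 0) = 0.0
prox(-8.7017) = sign(-8.7017)*max(|-8.7017| - 3.08, 0) = -5.6217
prox(-7.5997) = sign(-7.5997)*max(|-7.5997| - 3.08, 0) = -4.5197
prox(x) = [0.0, -5.6217, -4.5197]
||prox(x)||_1 = 0.0 + 5.6217 + 4.5197 = 10.1414


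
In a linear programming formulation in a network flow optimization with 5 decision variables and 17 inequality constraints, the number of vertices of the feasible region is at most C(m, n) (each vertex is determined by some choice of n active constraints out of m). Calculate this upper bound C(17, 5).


Each vertex corresponds to some choice of n active constraints out of m, so the number of vertices is at most C(m, n) = m! / (n!(m-n)!).
m = 17, n = 5
Numerator: 17 * 16 * 15 * 14 * 13
Denominator: 5! = 120
C(17, 5) = 6188


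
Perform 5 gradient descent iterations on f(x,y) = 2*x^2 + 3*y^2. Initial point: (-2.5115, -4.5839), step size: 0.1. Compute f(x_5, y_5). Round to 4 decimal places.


Gradient descent on f(x,y) = 2*x^2 + 3*y^2.
Starting point: (-2.5115, -4.5839), alpha = 0.1
Step 1: grad_x = 2*2*-2.5115 = -10.046, grad_y = 2*3*-4.5839 = -27.5034
  x_1 = -2.5115 - 0.1*-10.046 = -1.5069
  y_1 = -4.5839 - 0.1*-27.5034 = -1.8336
Step 2: grad_x = 2*2*-1.5069 = -6.0276, grad_y = 2*3*-1.8336 = -11.0014
  x_2 = -1.5069 - 0.1*-6.0276 = -0.9041
  y_2 = -1.8336 - 0.1*-11.0014 = -0.7334
Step 3: grad_x = 2*2*-0.9041 = -3.6166, grad_y = 2*3*-0.7334 = -4.4005
  x_3 = -0.9041 - 0.1*-3.6166 = -0.5425
  y_3 = -0.7334 - 0.1*-4.4005 = -0.2934
Step 4: grad_x = 2*2*-0.5425 = -2.1699, grad_y = 2*3*-0.2934 = -1.7602
  x_4 = -0.5425 - 0.1*-2.1699 = -0.3255
  y_4 = -0.2934 - 0.1*-1.7602 = -0.1173
Step 5: grad_x = 2*2*-0.3255 = -1.302, grad_y = 2*3*-0.1173 = -0.7041
  x_5 = -0.3255 - 0.1*-1.302 = -0.1953
  y_5 = -0.1173 - 0.1*-0.7041 = -0.0469
f(-0.1953, -0.0469) = 2*(-0.1953)^2 + 3*(-0.0469)^2 = 0.0829


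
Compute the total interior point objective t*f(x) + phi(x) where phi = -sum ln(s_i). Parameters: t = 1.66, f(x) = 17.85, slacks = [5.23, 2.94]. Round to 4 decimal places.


Step 1: Compute log-barrier.
ln values: [1.6544, 1.0784]
phi = -(1.6544 + 1.0784) = -2.7328
Step 2: Compute augmented objective.
t*f(x) = 1.66*17.85 = 29.631
Total = 29.631 - 2.7328 = 26.8982


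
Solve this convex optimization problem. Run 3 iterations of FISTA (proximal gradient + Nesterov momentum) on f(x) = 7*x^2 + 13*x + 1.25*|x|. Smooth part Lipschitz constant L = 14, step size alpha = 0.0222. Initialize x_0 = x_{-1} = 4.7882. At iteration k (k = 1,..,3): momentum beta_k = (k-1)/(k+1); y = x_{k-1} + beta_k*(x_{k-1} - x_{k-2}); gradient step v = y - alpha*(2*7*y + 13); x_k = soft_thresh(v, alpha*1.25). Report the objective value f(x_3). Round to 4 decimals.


FISTA on f(x) = 7*x^2 + 13*x + 1.25*|x|
L = 14, alpha = 0.0222
Iteration 1: beta = 0.0, y = 4.7882 + 0.0*(4.7882 - 4.7882) = 4.7882
  grad(y) = 80.0348, v = y - alpha*grad = 3.0114
  prox(v) = soft_thresh(3.0114, 0.0278) = 2.9837
Iteration 2: beta = 0.3333, y = 2.9837 + 0.3333*(2.9837 - 4.7882) = 2.3822
  grad(y) = 46.3504, v = y - alpha*grad = 1.3532
  prox(v) = soft_thresh(1.3532, 0.0278) = 1.3254
Iteration 3: beta = 0.5, y = 1.3254 + 0.5*(1.3254 - 2.9837) = 0.4963
  grad(y) = 19.9485, v = y - alpha*grad = 0.0535
  prox(v) = soft_thresh(0.0535, 0.0278) = 0.0257
f(x_3) = 7*0.0257^2 + 13*0.0257 + 1.25*|0.0257| = 0.3711


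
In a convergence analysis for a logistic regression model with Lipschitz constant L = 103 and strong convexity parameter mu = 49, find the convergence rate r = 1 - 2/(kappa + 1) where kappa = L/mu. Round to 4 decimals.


Step 1: Compute the condition number.
kappa = L/mu = 103/49 = 2.102
Step 2: Compute the convergence rate.
r = 1 - 2/(kappa + 1) = 1 - 2*mu/(L + mu) = (L - mu)/(L + mu) = 54/152 = 0.3553


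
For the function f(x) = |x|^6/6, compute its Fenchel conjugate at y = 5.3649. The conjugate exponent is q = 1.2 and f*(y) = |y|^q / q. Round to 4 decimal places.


The conjugate exponent q satisfies 1/p + 1/q = 1.
p = 6, so q = 6/(6 - 1) = 1.2
|y|^q = 5.3649^1.2 = 7.5071
f*(5.3649) = 7.5071 / 1.2 = 6.2559


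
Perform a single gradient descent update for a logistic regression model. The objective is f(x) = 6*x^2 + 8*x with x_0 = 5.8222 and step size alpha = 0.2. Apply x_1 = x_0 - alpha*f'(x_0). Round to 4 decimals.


We compute the gradient at x_0 and apply the update.
f'(x) = 12*x + 8
f'(5.8222) = 12*5.8222 + 8 = 77.8664
x_1 = 5.8222 - 0.2*77.8664 = -9.7511


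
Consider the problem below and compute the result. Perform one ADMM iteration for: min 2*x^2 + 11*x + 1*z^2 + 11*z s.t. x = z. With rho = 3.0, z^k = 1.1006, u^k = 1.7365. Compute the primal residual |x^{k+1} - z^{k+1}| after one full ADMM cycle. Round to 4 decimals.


ADMM iteration with rho = 3.0, z^k = 1.1006, u^k = 1.7365
Step 1: x-update.
Minimize 2*x^2 + 11*x + (3.0/2)*(x - 1.1006 + 1.7365)^2
FOC: (2*2 + 3.0)*x = -11 + 3.0*(1.1006 - 1.7365)
x^{k+1} = -1.844
Step 2: z-update.
Minimize 1*z^2 + 11*z + (3.0/2)*(-1.844 - z + 1.7365)^2
FOC: (2*1 + 3.0)*z = -11 + 3.0*(-1.844 + 1.7365)
z^{k+1} = -2.2645
Step 3: u-update.
u^{k+1} = 1.7365 - 1.844 + 2.2645 = 2.157
Step 4: Primal residual = |-1.844 + 2.2645| = 0.4205


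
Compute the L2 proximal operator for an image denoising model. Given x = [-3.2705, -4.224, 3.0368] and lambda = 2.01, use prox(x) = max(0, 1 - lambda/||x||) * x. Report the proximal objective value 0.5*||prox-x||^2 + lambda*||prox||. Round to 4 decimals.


Step 1: Compute ||x||.
||x|| = 6.145
Step 2: Compute scaling factor.
scale = max(0, 1 - 2.01/6.145) = 0.6729
Step 3: prox(x) = [-2.2007, -2.8423, 2.0435]
||prox(x)|| = 4.135
Step 4: Proximal objective.
0.5*||prox-x||^2 = 2.0201
lambda*||prox|| = 8.3114
Total = 10.3313


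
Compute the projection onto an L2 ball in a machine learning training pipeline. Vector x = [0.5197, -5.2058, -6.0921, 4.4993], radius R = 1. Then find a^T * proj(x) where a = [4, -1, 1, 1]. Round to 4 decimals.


Step 1: Compute ||x|| (intermediates to 6 decimals).
||x|| = sqrt(0.5197^2 + (-5.2058)^2 + (-6.0921)^2 + 4.4993^2) = 9.204772
Step 2: Project.
Since ||x|| > R, scale = R/||x|| = 1/9.204772 = 0.108639, proj(x) = scale * x
proj(x) = [0.05646, -0.565553, -0.66184, 0.488799]
Step 3: Dot product.
a^T * proj(x) = 4*0.05646 - 1*(-0.565553) + 1*(-0.66184) + 1*0.488799 = 0.6184


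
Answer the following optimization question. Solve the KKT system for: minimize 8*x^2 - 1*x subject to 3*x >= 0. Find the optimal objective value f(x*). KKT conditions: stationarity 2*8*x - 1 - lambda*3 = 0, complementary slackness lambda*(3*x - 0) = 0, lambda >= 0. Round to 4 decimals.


Step 1: Try lambda = 0 (constraint inactive).
Stationarity: 2*8*x - 1 = 0
x* = 1/(2*8) = 0.0625
Check constraint: 3*0.0625 = 0.1875 >= 0 -- satisfied.
Step 2: Compute optimal value.
f(x*) = 8*0.0625^2 - 1*0.0625 = -0.0313


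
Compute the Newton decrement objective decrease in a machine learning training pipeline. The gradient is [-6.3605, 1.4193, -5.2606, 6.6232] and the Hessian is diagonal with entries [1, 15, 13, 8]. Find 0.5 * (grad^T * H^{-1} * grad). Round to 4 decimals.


Step 1: H is diagonal, so H^(-1) * g = [-6.3605, 0.0946, -0.4047, 0.8279].
Step 2: g^T H^(-1) g = sum_i g_i^2 / H_ii
  = (-6.3605)^2/1 + (1.4193)^2/15 + (-5.2606)^2/13 + (6.6232)^2/8
  = 40.456 + 0.1343 + 2.1288 + 5.4833 = 48.2024
Step 3: Objective decrease = 0.5 * g^T H^(-1) g = 24.1012


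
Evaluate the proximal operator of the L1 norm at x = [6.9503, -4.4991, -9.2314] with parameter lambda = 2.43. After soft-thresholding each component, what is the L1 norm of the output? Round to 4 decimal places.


Soft-thresholding with lambda = 2.43:
prox(6.9503) = sign(6.9503)*max(|6.9503| - 2.43, 0) = 4.5203
prox(-4.4991) = sign(-4.4991)*max(|-4.4991| - 2.43, 0) = -2.0691
prox(-9.2314) = sign(-9.2314)*max(|-9.2314| - 2.43, 0) = -6.8014
prox(x) = [4.5203, -2.0691, -6.8014]
||prox(x)||_1 = 4.5203 + 2.0691 + 6.8014 = 13.3908


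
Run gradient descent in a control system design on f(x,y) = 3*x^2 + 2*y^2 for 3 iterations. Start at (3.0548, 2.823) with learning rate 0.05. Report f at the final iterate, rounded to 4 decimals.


Gradient descent on f(x,y) = 3*x^2 + 2*y^2.
Starting point: (3.0548, 2.823), alpha = 0.05
Step 1: grad_x = 2*3*3.0548 = 18.3288, grad_y = 2*2*2.823 = 11.292
  x_1 = 3.0548 - 0.05*18.3288 = 2.1384
  y_1 = 2.823 - 0.05*11.292 = 2.2584
Step 2: grad_x = 2*3*2.1384 = 12.8302, grad_y = 2*2*2.2584 = 9.0336
  x_2 = 2.1384 - 0.05*12.8302 = 1.4969
  y_2 = 2.2584 - 0.05*9.0336 = 1.8067
Step 3: grad_x = 2*3*1.4969 = 8.9811, grad_y = 2*2*1.8067 = 7.2269
  x_3 = 1.4969 - 0.05*8.9811 = 1.0478
  y_3 = 1.8067 - 0.05*7.2269 = 1.4454
f(1.0478, 1.4454) = 3*1.0478^2 + 2*1.4454^2 = 7.4719


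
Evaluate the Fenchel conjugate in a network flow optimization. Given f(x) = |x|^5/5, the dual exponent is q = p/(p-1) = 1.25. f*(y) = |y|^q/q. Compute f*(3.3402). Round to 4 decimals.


The conjugate exponent q satisfies 1/p + 1/q = 1.
p = 5, so q = 5/(5 - 1) = 1.25
|y|^q = 3.3402^1.25 = 4.5156
f*(3.3402) = 4.5156 / 1.25 = 3.6125


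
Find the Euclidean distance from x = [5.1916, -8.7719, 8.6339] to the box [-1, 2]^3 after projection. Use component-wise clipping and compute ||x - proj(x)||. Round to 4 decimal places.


Project each component onto [-1, 2].
clip(5.1916) = 2.0, clip(-8.7719) = -1.0, clip(8.6339) = 2.0
Projection = [2.0, -1.0, 2.0]
Squared diffs: [10.1863, 60.4024, 44.0086]
Distance = sqrt(114.5973) = 10.705


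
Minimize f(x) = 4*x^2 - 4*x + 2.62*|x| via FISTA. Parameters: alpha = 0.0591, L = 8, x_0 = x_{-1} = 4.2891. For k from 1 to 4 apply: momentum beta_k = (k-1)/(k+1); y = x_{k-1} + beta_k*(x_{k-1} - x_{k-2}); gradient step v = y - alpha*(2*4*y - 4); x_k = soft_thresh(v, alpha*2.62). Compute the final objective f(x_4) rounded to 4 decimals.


FISTA on f(x) = 4*x^2 - 4*x + 2.62*|x|
L = 8, alpha = 0.0591
Iteration 1: beta = 0.0, y = 4.2891 + 0.0*(4.2891 - 4.2891) = 4.2891
  grad(y) = 30.3128, v = y - alpha*grad = 2.4976
  prox(v) = soft_thresh(2.4976, 0.1548) = 2.3428
Iteration 2: beta = 0.3333, y = 2.3428 + 0.3333*(2.3428 - 4.2891) = 1.694
  grad(y) = 9.552, v = y - alpha*grad = 1.1295
  prox(v) = soft_thresh(1.1295, 0.1548) = 0.9746
Iteration 3: beta = 0.5, y = 0.9746 + 0.5*(0.9746 - 2.3428) = 0.2906
  grad(y) = -1.6755, v = y - alpha*grad = 0.3896
  prox(v) = soft_thresh(0.3896, 0.1548) = 0.2347
Iteration 4: beta = 0.6, y = 0.2347 + 0.6*(0.2347 - 0.9746) = -0.2092
  grad(y) = -5.6735, v = y - alpha*grad = 0.1261
  prox(v) = soft_thresh(0.1261, 0.1548) = 0.0
f(x_4) = 4*0.0^2 - 4*0.0 + 2.62*|0.0| = 0.0


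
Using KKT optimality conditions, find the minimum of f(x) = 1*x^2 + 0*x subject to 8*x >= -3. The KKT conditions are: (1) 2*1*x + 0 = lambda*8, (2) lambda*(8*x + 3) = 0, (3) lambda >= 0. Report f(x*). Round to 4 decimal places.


Step 1: Try lambda = 0 (constraint inactive).
Stationarity: 2*1*x + 0 = 0
x* = 0/(2*1) = 0.0
Check constraint: 8*0.0 = 0.0 >= -3 -- satisfied.
Step 2: Compute optimal value.
f(x*) = 1*0.0^2 + 0*0.0 = 0.0


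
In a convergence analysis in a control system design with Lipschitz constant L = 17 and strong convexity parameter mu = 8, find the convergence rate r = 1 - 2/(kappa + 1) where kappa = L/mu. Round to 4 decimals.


Step 1: Compute the condition number.
kappa = L/mu = 17/8 = 2.125
Step 2: Compute the convergence rate.
r = 1 - 2/(kappa + 1) = 1 - 2*mu/(L + mu) = (L - mu)/(L + mu) = 9/25 = 0.36


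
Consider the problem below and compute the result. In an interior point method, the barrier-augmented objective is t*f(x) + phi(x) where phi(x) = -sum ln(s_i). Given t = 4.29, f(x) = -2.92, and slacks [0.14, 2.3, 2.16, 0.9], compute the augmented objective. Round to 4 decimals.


Step 1: Compute log-barrier.
ln values: [-1.9661, 0.8329, 0.7701, -0.1054]
phi = -(-1.9661 + 0.8329 + 0.7701 - 0.1054) = 0.4685
Step 2: Compute augmented objective.
t*f(x) = 4.29*-2.92 = -12.5268
Total = -12.5268 + 0.4685 = -12.0583


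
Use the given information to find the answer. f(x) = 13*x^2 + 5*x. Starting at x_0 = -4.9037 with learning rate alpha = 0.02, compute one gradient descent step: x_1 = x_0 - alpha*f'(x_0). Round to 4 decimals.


We compute the gradient at x_0 and apply the update.
f'(x) = 26*x + 5
f'(-4.9037) = 26*-4.9037 + 5 = -122.4962
x_1 = -4.9037 - 0.02*-122.4962 = -2.4538


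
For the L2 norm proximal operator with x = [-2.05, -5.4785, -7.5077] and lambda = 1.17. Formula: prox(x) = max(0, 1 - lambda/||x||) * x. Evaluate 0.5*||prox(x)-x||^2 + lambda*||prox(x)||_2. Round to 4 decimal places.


Step 1: Compute ||x||.
||x|| = 9.5175
Step 2: Compute scaling factor.
scale = max(0, 1 - 1.17/9.5175) = 0.8771
Step 3: prox(x) = [-1.798, -4.805, -6.5848]
||prox(x)|| = 8.3475
Step 4: Proximal objective.
0.5*||prox-x||^2 = 0.6845
lambda*||prox|| = 9.7666
Total = 10.451


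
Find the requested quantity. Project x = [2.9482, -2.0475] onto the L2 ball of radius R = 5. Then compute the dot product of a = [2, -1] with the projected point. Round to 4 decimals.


Step 1: Compute ||x|| (intermediates to 6 decimals).
||x|| = sqrt(2.9482^2 + (-2.0475)^2) = 3.589448
Step 2: Project.
Since ||x|| <= R, proj = x (no scaling needed).
proj(x) = [2.9482, -2.0475]
Step 3: Dot product.
a^T * proj(x) = 2*2.9482 - 1*(-2.0475) = 7.9439


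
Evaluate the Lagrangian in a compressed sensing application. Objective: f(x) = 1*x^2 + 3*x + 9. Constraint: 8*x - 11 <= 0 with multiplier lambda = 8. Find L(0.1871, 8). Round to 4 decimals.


Step 1: Evaluate f(x).
f(0.1871) = 1*0.1871^2 + 3*0.1871 + 9 = 9.5963
Step 2: Evaluate g(x).
g(0.1871) = 8*0.1871 - 11 = -9.5032
Step 3: Compute Lagrangian.
L = 9.5963 + 8*-9.5032 = -66.4293


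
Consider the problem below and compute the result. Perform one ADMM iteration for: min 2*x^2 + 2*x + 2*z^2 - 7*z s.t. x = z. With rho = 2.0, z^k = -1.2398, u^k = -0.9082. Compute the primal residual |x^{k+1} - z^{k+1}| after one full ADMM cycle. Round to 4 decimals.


ADMM iteration with rho = 2.0, z^k = -1.2398, u^k = -0.9082
Step 1: x-update.
Minimize 2*x^2 + 2*x + (2.0/2)*(x + 1.2398 - 0.9082)^2
FOC: (2*2 + 2.0)*x = -2 + 2.0*(-1.2398 + 0.9082)
x^{k+1} = -0.4439
Step 2: z-update.
Minimize 2*z^2 - 7*z + (2.0/2)*(-0.4439 - z - 0.9082)^2
FOC: (2*2 + 2.0)*z = 7 + 2.0*(-0.4439 - 0.9082)
z^{k+1} = 0.716
Step 3: u-update.
u^{k+1} = -0.9082 - 0.4439 - 0.716 = -2.068
Step 4: Primal residual = |-0.4439 - 0.716| = 1.1598


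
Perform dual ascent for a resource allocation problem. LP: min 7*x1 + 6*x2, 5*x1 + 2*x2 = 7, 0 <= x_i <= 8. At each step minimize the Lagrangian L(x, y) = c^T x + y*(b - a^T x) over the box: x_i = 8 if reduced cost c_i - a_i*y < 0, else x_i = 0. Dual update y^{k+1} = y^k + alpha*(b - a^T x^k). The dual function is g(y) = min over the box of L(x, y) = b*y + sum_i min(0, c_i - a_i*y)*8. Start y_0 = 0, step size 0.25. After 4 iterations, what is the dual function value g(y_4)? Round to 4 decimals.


Dual ascent for LP: min 7*x1 + 6*x2, 5*x1 + 2*x2 = 7, 0 <= x_i <= 8
Step 1: y^k = 0.0, reduced costs: (7.0, 6.0)
  x^k = (0.0, 0.0), subgradient = b - a^T x = 7.0
  y^{k+1} = 0.0 + 0.25*7.0 = 1.75
Step 2: y^k = 1.75, reduced costs: (-1.75, 2.5)
  x^k = (8.0, 0.0), subgradient = b - a^T x = -33.0
  y^{k+1} = 1.75 + 0.25*-33.0 = -6.5
Step 3: y^k = -6.5, reduced costs: (39.5, 19.0)
  x^k = (0.0, 0.0), subgradient = b - a^T x = 7.0
  y^{k+1} = -6.5 + 0.25*7.0 = -4.75
Step 4: y^k = -4.75, reduced costs: (30.75, 15.5)
  x^k = (0.0, 0.0), subgradient = b - a^T x = 7.0
  y^{k+1} = -4.75 + 0.25*7.0 = -3.0
Dual objective at y_4 = -3.0: reduced costs (22.0, 12.0), box minimizer x = (0.0, 0.0)
g(y_4) = b*y + (c1 - a1*y)*x1 + (c2 - a2*y)*x2 = 7*(-3.0) + 22.0*0.0 + 12.0*0.0 = -21.0 + 0.0 + 0.0 = -21.0


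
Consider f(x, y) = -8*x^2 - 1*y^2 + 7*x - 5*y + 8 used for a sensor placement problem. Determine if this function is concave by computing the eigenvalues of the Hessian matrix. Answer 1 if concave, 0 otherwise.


The Hessian of f(x,y) = -8*x^2 - 1*y^2 + 7*x - 5*y + 8 is:
H = [[-16, 0], [0, -2]]
Trace = -16 - 2 = -18
Determinant = -16*-2 - (0)^2 = 32
Discriminant = (-18)^2 - 4*32 = 196.0
Eigenvalues: lambda_1 = -16.0, lambda_2 = -2.0
The function is concave.

1


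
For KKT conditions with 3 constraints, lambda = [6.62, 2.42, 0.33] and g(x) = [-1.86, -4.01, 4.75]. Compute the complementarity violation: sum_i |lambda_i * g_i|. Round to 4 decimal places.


KKT complementary slackness check:
lambda_1 * g_1 = 6.62 * -1.86 = -12.3132
lambda_2 * g_2 = 2.42 * -4.01 = -9.7042
lambda_3 * g_3 = 0.33 * 4.75 = 1.5675
Total violation = 12.3132 + 9.7042 + 1.5675 = 23.5849


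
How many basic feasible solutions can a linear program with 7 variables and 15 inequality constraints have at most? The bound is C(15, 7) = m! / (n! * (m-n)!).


Each vertex corresponds to some choice of n active constraints out of m, so the number of vertices is at most C(m, n) = m! / (n!(m-n)!).
m = 15, n = 7
Numerator: 15 * 14 * 13 * 12 * 11 * 10 * 9
Denominator: 7! = 5040
C(15, 7) = 6435


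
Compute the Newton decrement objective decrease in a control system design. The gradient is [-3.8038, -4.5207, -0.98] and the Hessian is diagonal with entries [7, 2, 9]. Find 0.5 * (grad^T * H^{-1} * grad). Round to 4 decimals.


Step 1: H is diagonal, so H^(-1) * g = [-0.5434, -2.2604, -0.1089].
Step 2: g^T H^(-1) g = sum_i g_i^2 / H_ii
  = (-3.8038)^2/7 + (-4.5207)^2/2 + (-0.98)^2/9
  = 2.067 + 10.2184 + 0.1067 = 12.3921
Step 3: Objective decrease = 0.5 * g^T H^(-1) g = 6.196


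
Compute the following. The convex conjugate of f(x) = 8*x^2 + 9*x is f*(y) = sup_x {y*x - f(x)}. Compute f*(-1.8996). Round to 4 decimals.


f*(y) = sup_x {y*x - a*x^2 - b*x} = sup_x {(y-b)*x - a*x^2}
FOC: (y - b) - 2a*x = 0 => x* = (y - b)/(2a)
x* = (-1.8996 - 9)/(2*8) = -0.6812
f*(-1.8996) = (y-b)^2/(4a) = (-1.8996 - 9)^2/(4*8)
= 118.8013/32 = 3.7125


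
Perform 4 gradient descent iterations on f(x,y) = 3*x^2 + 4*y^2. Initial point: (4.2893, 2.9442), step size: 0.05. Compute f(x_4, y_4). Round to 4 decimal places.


Gradient descent on f(x,y) = 3*x^2 + 4*y^2.
Starting point: (4.2893, 2.9442), alpha = 0.05
Step 1: grad_x = 2*3*4.2893 = 25.7358, grad_y = 2*4*2.9442 = 23.5536
  x_1 = 4.2893 - 0.05*25.7358 = 3.0025
  y_1 = 2.9442 - 0.05*23.5536 = 1.7665
Step 2: grad_x = 2*3*3.0025 = 18.0151, grad_y = 2*4*1.7665 = 14.1322
  x_2 = 3.0025 - 0.05*18.0151 = 2.1018
  y_2 = 1.7665 - 0.05*14.1322 = 1.0599
Step 3: grad_x = 2*3*2.1018 = 12.6105, grad_y = 2*4*1.0599 = 8.4793
  x_3 = 2.1018 - 0.05*12.6105 = 1.4712
  y_3 = 1.0599 - 0.05*8.4793 = 0.6359
Step 4: grad_x = 2*3*1.4712 = 8.8274, grad_y = 2*4*0.6359 = 5.0876
  x_4 = 1.4712 - 0.05*8.8274 = 1.0299
  y_4 = 0.6359 - 0.05*5.0876 = 0.3816
f(1.0299, 0.3816) = 3*1.0299^2 + 4*0.3816^2 = 3.7642


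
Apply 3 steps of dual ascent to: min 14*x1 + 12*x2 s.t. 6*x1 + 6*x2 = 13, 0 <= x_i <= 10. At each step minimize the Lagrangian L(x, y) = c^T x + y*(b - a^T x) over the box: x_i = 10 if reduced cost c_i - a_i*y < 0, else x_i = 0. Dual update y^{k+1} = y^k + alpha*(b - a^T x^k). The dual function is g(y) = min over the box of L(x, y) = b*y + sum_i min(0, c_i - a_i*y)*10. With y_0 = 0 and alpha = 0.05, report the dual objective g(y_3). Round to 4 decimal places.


Dual ascent for LP: min 14*x1 + 12*x2, 6*x1 + 6*x2 = 13, 0 <= x_i <= 10
Step 1: y^k = 0.0, reduced costs: (14.0, 12.0)
  x^k = (0.0, 0.0), subgradient = b - a^T x = 13.0
  y^{k+1} = 0.0 + 0.05*13.0 = 0.65
Step 2: y^k = 0.65, reduced costs: (10.1, 8.1)
  x^k = (0.0, 0.0), subgradient = b - a^T x = 13.0
  y^{k+1} = 0.65 + 0.05*13.0 = 1.3
Step 3: y^k = 1.3, reduced costs: (6.2, 4.2)
  x^k = (0.0, 0.0), subgradient = b - a^T x = 13.0
  y^{k+1} = 1.3 + 0.05*13.0 = 1.95
Dual objective at y_3 = 1.95: reduced costs (2.3, 0.3), box minimizer x = (0.0, 0.0)
g(y_3) = b*y + (c1 - a1*y)*x1 + (c2 - a2*y)*x2 = 13*1.95 + 2.3*0.0 + 0.3*0.0 = 25.35 + 0.0 + 0.0 = 25.35


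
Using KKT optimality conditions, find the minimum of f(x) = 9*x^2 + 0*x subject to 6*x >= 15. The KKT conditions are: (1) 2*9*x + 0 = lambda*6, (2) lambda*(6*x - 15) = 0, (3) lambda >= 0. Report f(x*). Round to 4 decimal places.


Step 1: Try lambda = 0 (constraint inactive).
x_unc = 0/(2*9) = 0.0
Check: 6*0.0 = 0.0 < 15 -- violated!
Step 2: Constraint must be active: 6*x = 15
x* = 15/6 = 2.5
lambda = (2*9*2.5 + 0)/6 = 7.5
Step 3: Compute optimal value.
f(x*) = 9*2.5^2 + 0*2.5 = 56.25


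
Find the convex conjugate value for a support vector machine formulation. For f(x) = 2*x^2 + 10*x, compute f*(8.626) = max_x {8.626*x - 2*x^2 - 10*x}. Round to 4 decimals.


f*(y) = sup_x {y*x - a*x^2 - b*x} = sup_x {(y-b)*x - a*x^2}
FOC: (y - b) - 2a*x = 0 => x* = (y - b)/(2a)
x* = (8.626 - 10)/(2*2) = -0.3435
f*(8.626) = (y-b)^2/(4a) = (8.626 - 10)^2/(4*2)
= 1.8879/8 = 0.236


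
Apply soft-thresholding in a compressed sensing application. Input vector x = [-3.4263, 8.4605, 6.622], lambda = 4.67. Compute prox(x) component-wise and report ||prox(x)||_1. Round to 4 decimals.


Soft-thresholding with lambda = 4.67:
prox(-3.4263) = sign(-3.4263)*max(|-3.4263| - 4.67, 0) = 0.0
prox(8.4605) = sign(8.4605)*max(|8.4605| - 4.67, 0) = 3.7905
prox(6.622) = sign(6.622)*max(|6.622| - 4.67, 0) = 1.952
prox(x) = [0.0, 3.7905, 1.952]
||prox(x)||_1 = 0.0 + 3.7905 + 1.952 = 5.7425


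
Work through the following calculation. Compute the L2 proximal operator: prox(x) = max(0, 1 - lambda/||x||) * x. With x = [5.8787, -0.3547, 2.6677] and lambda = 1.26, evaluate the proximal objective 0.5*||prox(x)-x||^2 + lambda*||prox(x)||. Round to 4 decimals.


Step 1: Compute ||x||.
||x|| = 6.4654
Step 2: Compute scaling factor.
scale = max(0, 1 - 1.26/6.4654) = 0.8051
Step 3: prox(x) = [4.733, -0.2856, 2.1478]
||prox(x)|| = 5.2054
Step 4: Proximal objective.
0.5*||prox-x||^2 = 0.7938
lambda*||prox|| = 6.5588
Total = 7.3526


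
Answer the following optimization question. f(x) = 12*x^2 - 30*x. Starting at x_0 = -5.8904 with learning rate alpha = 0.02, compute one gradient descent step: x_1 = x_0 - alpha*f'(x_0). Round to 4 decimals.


We compute the gradient at x_0 and apply the update.
f'(x) = 24*x - 30
f'(-5.8904) = 24*-5.8904 - 30 = -171.3696
x_1 = -5.8904 - 0.02*-171.3696 = -2.463


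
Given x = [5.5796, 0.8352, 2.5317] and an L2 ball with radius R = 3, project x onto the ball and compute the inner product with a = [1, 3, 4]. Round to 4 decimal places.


Step 1: Compute ||x|| (intermediates to 6 decimals).
||x|| = sqrt(5.5796^2 + 0.8352^2 + 2.5317^2) = 6.183769
Step 2: Project.
Since ||x|| > R, scale = R/||x|| = 3/6.183769 = 0.485141, proj(x) = scale * x
proj(x) = [2.706893, 0.40519, 1.228231]
Step 3: Dot product.
a^T * proj(x) = 1*2.706893 + 3*0.40519 + 4*1.228231 = 8.8354


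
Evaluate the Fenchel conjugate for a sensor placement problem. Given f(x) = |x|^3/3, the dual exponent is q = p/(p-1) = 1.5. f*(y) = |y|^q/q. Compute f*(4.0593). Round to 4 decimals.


The conjugate exponent q satisfies 1/p + 1/q = 1.
p = 3, so q = 3/(3 - 1) = 1.5
|y|^q = 4.0593^1.5 = 8.1786
f*(4.0593) = 8.1786 / 1.5 = 5.4524


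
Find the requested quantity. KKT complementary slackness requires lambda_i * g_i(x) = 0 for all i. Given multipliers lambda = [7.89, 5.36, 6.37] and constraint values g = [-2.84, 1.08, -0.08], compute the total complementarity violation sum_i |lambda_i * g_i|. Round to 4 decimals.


KKT complementary slackness check:
lambda_1 * g_1 = 7.89 * -2.84 = -22.4076
lambda_2 * g_2 = 5.36 * 1.08 = 5.7888
lambda_3 * g_3 = 6.37 * -0.08 = -0.5096
Total violation = 22.4076 + 5.7888 + 0.5096 = 28.706


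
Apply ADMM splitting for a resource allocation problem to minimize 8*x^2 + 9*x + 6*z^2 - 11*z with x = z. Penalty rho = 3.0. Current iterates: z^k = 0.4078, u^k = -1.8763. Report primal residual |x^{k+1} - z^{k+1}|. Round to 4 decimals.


ADMM iteration with rho = 3.0, z^k = 0.4078, u^k = -1.8763
Step 1: x-update.
Minimize 8*x^2 + 9*x + (3.0/2)*(x - 0.4078 - 1.8763)^2
FOC: (2*8 + 3.0)*x = -9 + 3.0*(0.4078 + 1.8763)
x^{k+1} = -0.113
Step 2: z-update.
Minimize 6*z^2 - 11*z + (3.0/2)*(-0.113 - z - 1.8763)^2
FOC: (2*6 + 3.0)*z = 11 + 3.0*(-0.113 - 1.8763)
z^{k+1} = 0.3355
Step 3: u-update.
u^{k+1} = -1.8763 - 0.113 - 0.3355 = -2.3248
Step 4: Primal residual = |-0.113 - 0.3355| = 0.4485


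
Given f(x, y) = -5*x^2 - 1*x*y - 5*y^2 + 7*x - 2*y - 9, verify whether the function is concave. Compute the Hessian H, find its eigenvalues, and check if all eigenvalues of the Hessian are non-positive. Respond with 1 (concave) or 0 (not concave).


The Hessian of f(x,y) = -5*x^2 - 1*x*y - 5*y^2 + 7*x - 2*y - 9 is:
H = [[-10, -1], [-1, -10]]
Trace = -10 - 10 = -20
Determinant = -10*-10 - (-1)^2 = 99
Discriminant = (-20)^2 - 4*99 = 4.0
Eigenvalues: lambda_1 = -11.0, lambda_2 = -9.0
The function is concave.

1


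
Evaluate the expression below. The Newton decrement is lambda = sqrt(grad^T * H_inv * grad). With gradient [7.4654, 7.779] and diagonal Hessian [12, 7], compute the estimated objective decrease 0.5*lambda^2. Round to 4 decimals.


Step 1: H is diagonal, so H^(-1) * g = [0.6221, 1.1113].
Step 2: g^T H^(-1) g = sum_i g_i^2 / H_ii
  = (7.4654)^2/12 + (7.779)^2/7
  = 4.6443 + 8.6447 = 13.289
Step 3: Objective decrease = 0.5 * g^T H^(-1) g = 6.6445


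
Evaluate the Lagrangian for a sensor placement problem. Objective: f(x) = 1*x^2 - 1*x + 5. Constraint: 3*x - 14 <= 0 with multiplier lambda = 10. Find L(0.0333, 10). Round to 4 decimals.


Step 1: Evaluate f(x).
f(0.0333) = 1*0.0333^2 - 1*0.0333 + 5 = 4.9678
Step 2: Evaluate g(x).
g(0.0333) = 3*0.0333 - 14 = -13.9001
Step 3: Compute Lagrangian.
L = 4.9678 + 10*-13.9001 = -134.0332


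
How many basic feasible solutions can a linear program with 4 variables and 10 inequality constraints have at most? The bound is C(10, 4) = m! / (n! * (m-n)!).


Each vertex corresponds to some choice of n active constraints out of m, so the number of vertices is at most C(m, n) = m! / (n!(m-n)!).
m = 10, n = 4
Numerator: 10 * 9 * 8 * 7
Denominator: 4! = 24
C(10, 4) = 210


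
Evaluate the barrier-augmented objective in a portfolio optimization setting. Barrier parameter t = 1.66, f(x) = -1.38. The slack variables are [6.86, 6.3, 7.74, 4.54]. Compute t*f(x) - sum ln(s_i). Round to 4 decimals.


Step 1: Compute log-barrier.
ln values: [1.9257, 1.8405, 2.0464, 1.5129]
phi = -(1.9257 + 1.8405 + 2.0464 + 1.5129) = -7.3256
Step 2: Compute augmented objective.
t*f(x) = 1.66*-1.38 = -2.2908
Total = -2.2908 - 7.3256 = -9.6164


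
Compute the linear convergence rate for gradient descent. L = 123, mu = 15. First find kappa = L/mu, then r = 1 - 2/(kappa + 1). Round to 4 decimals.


Step 1: Compute the condition number.
kappa = L/mu = 123/15 = 8.2
Step 2: Compute the convergence rate.
r = 1 - 2/(kappa + 1) = 1 - 2*mu/(L + mu) = (L - mu)/(L + mu) = 108/138 = 0.7826


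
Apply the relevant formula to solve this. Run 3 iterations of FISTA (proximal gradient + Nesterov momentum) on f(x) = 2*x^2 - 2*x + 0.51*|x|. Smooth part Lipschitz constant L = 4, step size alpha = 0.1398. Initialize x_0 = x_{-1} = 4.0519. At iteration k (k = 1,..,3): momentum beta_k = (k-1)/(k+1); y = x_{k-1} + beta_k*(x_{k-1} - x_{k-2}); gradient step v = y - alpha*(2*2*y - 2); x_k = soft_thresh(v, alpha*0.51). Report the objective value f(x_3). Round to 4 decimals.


FISTA on f(x) = 2*x^2 - 2*x + 0.51*|x|
L = 4, alpha = 0.1398
Iteration 1: beta = 0.0, y = 4.0519 + 0.0*(4.0519 - 4.0519) = 4.0519
  grad(y) = 14.2076, v = y - alpha*grad = 2.0657
  prox(v) = soft_thresh(2.0657, 0.0713) = 1.9944
Iteration 2: beta = 0.3333, y = 1.9944 + 0.3333*(1.9944 - 4.0519) = 1.3085
  grad(y) = 3.2342, v = y - alpha*grad = 0.8564
  prox(v) = soft_thresh(0.8564, 0.0713) = 0.7851
Iteration 3: beta = 0.5, y = 0.7851 + 0.5*(0.7851 - 1.9944) = 0.1805
  grad(y) = -1.2781, v = y - alpha*grad = 0.3592
  prox(v) = soft_thresh(0.3592, 0.0713) = 0.2879
f(x_3) = 2*0.2879^2 - 2*0.2879 + 0.51*|0.2879| = -0.2632
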